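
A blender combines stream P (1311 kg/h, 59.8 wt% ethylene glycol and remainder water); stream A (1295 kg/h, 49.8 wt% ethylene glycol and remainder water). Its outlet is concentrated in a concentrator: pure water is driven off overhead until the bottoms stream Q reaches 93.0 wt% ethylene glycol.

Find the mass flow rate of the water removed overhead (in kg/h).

1070 kg/h

ethylene glycol entering = 1311×0.598 + 1295×0.498 = 1428.9 kg/h.
All ethylene glycol reports to Q, so Q = 1428.9/0.930 = 1536.4 kg/h.
Total feed = 2606 kg/h; overhead = 2606 − 1536.4 = 1069.6 kg/h.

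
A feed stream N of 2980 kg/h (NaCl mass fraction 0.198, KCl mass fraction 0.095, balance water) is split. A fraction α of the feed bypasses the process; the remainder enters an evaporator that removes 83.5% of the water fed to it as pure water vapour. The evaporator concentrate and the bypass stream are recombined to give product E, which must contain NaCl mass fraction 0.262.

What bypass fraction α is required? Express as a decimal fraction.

All 2980×0.198 = 590.04 kg/h of NaCl reaches E, so E = 590.04/0.262 = 2252.1 kg/h and vapour = 727.94 kg/h.
The evaporator receives (1−α)·2980 of feed at 0.707 water and removes 0.835 of that water:
0.835×0.707×(1−α)×2980 = 727.94
(1−α) = 727.94/1759.2 = 0.4138;  α = 0.5862.

0.586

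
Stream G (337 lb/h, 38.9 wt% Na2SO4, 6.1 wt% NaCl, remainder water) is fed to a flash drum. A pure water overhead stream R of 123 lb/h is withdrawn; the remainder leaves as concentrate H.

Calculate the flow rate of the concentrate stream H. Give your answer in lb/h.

Concentrate = 337 − 123 = 214 lb/h.

214 lb/h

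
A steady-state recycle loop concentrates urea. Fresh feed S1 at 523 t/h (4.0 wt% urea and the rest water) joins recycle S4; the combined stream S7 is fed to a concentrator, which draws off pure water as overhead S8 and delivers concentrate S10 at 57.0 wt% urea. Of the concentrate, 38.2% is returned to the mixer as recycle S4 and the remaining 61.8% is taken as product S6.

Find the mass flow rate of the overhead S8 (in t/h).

Overall urea balance (none leaves overhead): urea in fresh feed = urea in product, i.e. 523×0.040 = (1−0.382)·S10·0.570.
S10 = 20.92/(0.570×0.618) = 59.388 t/h.
Recycle S4 = 0.382×59.388 = 22.686 t/h.
Combined feed S7 = 523 + 22.686 = 545.69 t/h.
Overhead S8 = S7 − S10 = 545.69 − 59.388 = 486.3 t/h.

486.3 t/h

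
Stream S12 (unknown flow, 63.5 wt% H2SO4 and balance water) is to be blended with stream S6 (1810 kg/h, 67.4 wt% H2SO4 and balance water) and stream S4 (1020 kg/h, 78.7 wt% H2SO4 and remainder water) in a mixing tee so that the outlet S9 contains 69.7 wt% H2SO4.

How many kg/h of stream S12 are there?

Let S12 be the unknown flow. Total out = 2830 + S12.
H2SO4 balance: 2022.7 + 0.635·S12 = 0.697·(2830 + S12)
(0.635 − 0.697)·S12 = 0.697×2830 − 2022.7 = -50.17
S12 = -50.17 / -0.062 = 809.19 kg/h

809.2 kg/h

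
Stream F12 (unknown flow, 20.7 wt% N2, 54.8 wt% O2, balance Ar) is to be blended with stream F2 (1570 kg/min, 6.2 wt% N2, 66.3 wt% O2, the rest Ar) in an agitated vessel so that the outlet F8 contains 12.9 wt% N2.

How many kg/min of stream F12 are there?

Let F12 be the unknown flow. Total out = 1570 + F12.
N2 balance: 97.34 + 0.207·F12 = 0.129·(1570 + F12)
(0.207 − 0.129)·F12 = 0.129×1570 − 97.34 = 105.19
F12 = 105.19 / 0.078 = 1348.6 kg/min

1349 kg/min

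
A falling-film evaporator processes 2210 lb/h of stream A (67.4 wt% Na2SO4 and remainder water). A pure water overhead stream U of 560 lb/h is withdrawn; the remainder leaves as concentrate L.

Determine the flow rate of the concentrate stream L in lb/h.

Concentrate = 2210 − 560 = 1650 lb/h.

1650 lb/h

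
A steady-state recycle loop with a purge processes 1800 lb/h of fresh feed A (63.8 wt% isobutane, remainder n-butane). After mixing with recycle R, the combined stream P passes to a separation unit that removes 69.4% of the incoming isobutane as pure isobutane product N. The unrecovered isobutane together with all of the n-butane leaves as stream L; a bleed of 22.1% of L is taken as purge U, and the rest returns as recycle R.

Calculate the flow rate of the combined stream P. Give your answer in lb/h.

n-butane enters only via A and leaves only via the purge: 1800×0.362 = 0.221×(n-butane in L), and the separation unit passes all n-butane, so n-butane in P = n-butane in L = 2948.4 lb/h.
isobutane in P: m_A = 1800×0.638 + (1−0.221)·(1−0.694)·m_A, so m_A = 1148.4/0.7616 = 1507.8 lb/h.
P = 1507.8 + 2948.4 = 4456.2 lb/h.

4456 lb/h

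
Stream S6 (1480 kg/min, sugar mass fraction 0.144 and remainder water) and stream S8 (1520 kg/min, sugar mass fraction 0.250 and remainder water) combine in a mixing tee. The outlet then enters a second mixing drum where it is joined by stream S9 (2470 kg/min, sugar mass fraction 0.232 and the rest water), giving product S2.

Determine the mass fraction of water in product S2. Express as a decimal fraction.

Overall, product flow = 5470 kg/min.
water in = 1480×0.856 + 1520×0.750 + 2470×0.768 = 4303.8 kg/min.
water fraction in S2 = 0.787.

0.787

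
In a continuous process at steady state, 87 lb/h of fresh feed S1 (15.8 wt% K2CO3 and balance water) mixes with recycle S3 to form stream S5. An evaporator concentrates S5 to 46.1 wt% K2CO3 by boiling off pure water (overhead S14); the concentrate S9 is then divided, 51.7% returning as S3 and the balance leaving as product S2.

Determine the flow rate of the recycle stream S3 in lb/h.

31.92 lb/h

Overall K2CO3 balance (none leaves overhead): K2CO3 in fresh feed = K2CO3 in product, i.e. 87×0.158 = (1−0.517)·S9·0.461.
S9 = 13.746/(0.461×0.483) = 61.735 lb/h.
Recycle S3 = 0.517×61.735 = 31.917 lb/h.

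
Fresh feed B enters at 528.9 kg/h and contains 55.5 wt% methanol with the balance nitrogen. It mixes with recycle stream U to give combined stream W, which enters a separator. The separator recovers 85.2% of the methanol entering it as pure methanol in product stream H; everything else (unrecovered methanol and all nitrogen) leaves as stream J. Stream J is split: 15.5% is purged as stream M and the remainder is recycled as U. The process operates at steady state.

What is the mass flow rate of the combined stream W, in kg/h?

1854 kg/h

nitrogen enters only via B and leaves only via the purge: 528.9×0.445 = 0.155×(nitrogen in J), and the separator passes all nitrogen, so nitrogen in W = nitrogen in J = 1518.5 kg/h.
methanol in W: m_A = 528.9×0.555 + (1−0.155)·(1−0.852)·m_A, so m_A = 293.54/0.8749 = 335.5 kg/h.
W = 335.5 + 1518.5 = 1854 kg/h.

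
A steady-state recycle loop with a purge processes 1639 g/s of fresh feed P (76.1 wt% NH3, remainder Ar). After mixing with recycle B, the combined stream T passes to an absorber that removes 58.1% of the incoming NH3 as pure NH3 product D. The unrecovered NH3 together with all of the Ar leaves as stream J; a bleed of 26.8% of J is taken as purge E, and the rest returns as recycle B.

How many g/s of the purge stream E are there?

Ar enters only via P and leaves only via the purge: 1639×0.239 = 0.268×(Ar in J), and the absorber passes all Ar, so Ar in T = Ar in J = 1461.6 g/s.
NH3 in T: m_A = 1639×0.761 + (1−0.268)·(1−0.581)·m_A, so m_A = 1247.3/0.6933 = 1799.1 g/s.
J = (1−0.581)×1799.1 + 1461.6 = 2215.5 g/s.
Purge E = 0.268×2215.5 = 593.74 g/s.

593.7 g/s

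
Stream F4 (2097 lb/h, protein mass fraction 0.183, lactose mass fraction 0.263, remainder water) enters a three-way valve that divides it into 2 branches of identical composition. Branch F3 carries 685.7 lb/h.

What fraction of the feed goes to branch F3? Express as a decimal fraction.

0.327

Fraction to F3 = 685.7/2097 = 0.3270.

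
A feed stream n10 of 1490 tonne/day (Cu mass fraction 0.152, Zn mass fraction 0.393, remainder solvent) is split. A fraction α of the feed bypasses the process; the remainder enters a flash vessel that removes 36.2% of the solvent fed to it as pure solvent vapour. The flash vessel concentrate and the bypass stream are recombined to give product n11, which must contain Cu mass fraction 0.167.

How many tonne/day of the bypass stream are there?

677.5 tonne/day

All 1490×0.152 = 226.48 tonne/day of Cu reaches n11, so n11 = 226.48/0.167 = 1356.2 tonne/day and vapour = 133.83 tonne/day.
The evaporator receives (1−α)·1490 of feed at 0.455 solvent and removes 0.362 of that solvent:
0.362×0.455×(1−α)×1490 = 133.83
(1−α) = 133.83/245.42 = 0.5453;  α = 0.4547.
Bypass flow = 0.4547×1490 = 677.47 tonne/day.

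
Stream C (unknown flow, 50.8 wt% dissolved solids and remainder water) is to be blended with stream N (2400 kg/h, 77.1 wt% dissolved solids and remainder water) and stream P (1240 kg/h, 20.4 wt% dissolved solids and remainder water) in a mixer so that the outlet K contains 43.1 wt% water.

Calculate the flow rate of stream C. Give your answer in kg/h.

527.9 kg/h

Let C be the unknown flow. Total out = 3640 + C.
water balance: 1536.6 + 0.492·C = 0.431·(3640 + C)
(0.492 − 0.431)·C = 0.431×3640 − 1536.6 = 32.2
C = 32.2 / 0.061 = 527.87 kg/h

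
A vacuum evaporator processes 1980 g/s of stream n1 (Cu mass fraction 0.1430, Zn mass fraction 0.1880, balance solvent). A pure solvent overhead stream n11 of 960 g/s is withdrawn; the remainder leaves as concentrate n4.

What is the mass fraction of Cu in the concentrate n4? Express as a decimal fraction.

Cu is not removed: 1980×0.143 = 283.14 g/s of Cu enters n4.
Concentrate = 1980 − 960 = 1020 g/s.
Mass fraction = 283.14/1020 = 0.2776.

0.2776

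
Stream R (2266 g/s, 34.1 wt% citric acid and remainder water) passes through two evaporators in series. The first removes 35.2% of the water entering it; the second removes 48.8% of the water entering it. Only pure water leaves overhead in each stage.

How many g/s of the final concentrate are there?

water in feed = 2266×0.659 = 1493.3 g/s.
After stage 1: water left = (1−0.352)×1493.3 = 967.65; stream total = 1740.4 g/s.
After stage 2: water left = (1−0.488)×967.65 = 495.44; final concentrate = 1268.1 g/s.

1268 g/s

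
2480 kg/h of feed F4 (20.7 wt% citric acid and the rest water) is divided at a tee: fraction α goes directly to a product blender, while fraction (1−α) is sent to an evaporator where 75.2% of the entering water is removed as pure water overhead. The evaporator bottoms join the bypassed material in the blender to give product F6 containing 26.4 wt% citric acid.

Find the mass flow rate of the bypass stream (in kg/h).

All 2480×0.207 = 513.36 kg/h of citric acid reaches F6, so F6 = 513.36/0.264 = 1944.5 kg/h and vapour = 535.45 kg/h.
The evaporator receives (1−α)·2480 of feed at 0.793 water and removes 0.752 of that water:
0.752×0.793×(1−α)×2480 = 535.45
(1−α) = 535.45/1478.9 = 0.3621;  α = 0.6379.
Bypass flow = 0.6379×2480 = 1582.1 kg/h.

1582 kg/h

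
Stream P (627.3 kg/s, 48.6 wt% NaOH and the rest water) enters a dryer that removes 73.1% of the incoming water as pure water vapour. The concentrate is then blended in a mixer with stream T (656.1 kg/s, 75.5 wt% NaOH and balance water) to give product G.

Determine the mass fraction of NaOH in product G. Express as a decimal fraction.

Vapour removed = 0.731×0.514×627.3 = 235.7 kg/s; concentrate = 391.6 kg/s.
NaOH reaching the mixer = 304.87 (from concentrate) + 656.1×0.755 = 800.22 kg/s.
Product flow = 391.6 + 656.1 = 1047.7 kg/s; NaOH fraction = 0.764.

0.764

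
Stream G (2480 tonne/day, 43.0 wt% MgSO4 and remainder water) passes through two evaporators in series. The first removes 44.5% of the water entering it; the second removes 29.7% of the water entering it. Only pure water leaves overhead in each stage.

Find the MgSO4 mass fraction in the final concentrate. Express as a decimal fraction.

water in feed = 2480×0.570 = 1413.6 tonne/day.
After stage 1: water left = (1−0.445)×1413.6 = 784.55; stream total = 1850.9 tonne/day.
After stage 2: water left = (1−0.297)×784.55 = 551.54; final concentrate = 1617.9 tonne/day.
MgSO4 fraction = 1066.4/1617.9 = 0.659.

0.659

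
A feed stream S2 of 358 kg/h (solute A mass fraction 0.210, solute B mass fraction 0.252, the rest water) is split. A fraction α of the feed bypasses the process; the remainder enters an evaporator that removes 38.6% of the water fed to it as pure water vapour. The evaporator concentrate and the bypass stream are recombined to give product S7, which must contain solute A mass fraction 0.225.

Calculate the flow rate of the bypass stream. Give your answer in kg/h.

243.1 kg/h

All 358×0.210 = 75.18 kg/h of solute A reaches S7, so S7 = 75.18/0.225 = 334.13 kg/h and vapour = 23.867 kg/h.
The evaporator receives (1−α)·358 of feed at 0.538 water and removes 0.386 of that water:
0.386×0.538×(1−α)×358 = 23.867
(1−α) = 23.867/74.345 = 0.3210;  α = 0.6790.
Bypass flow = 0.6790×358 = 243.07 kg/h.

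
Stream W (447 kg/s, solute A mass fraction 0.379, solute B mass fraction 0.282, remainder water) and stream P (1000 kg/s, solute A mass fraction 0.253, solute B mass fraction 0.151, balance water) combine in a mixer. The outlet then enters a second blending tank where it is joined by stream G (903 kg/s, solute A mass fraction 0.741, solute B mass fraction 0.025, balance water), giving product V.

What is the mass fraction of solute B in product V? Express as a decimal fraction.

Overall, product flow = 2350 kg/s.
solute B in = 447×0.282 + 1000×0.151 + 903×0.025 = 299.63 kg/s.
solute B fraction in V = 0.128.

0.128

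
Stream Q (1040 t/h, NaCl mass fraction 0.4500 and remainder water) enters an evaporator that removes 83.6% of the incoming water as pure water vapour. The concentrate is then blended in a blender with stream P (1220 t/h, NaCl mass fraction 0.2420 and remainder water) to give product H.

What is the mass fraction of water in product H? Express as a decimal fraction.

Vapour removed = 0.836×0.550×1040 = 478.19 t/h; concentrate = 561.81 t/h.
water reaching the mixer = 93.808 (from concentrate) + 1220×0.758 = 1018.6 t/h.
Product flow = 561.81 + 1220 = 1781.8 t/h; water fraction = 0.5716.

0.5716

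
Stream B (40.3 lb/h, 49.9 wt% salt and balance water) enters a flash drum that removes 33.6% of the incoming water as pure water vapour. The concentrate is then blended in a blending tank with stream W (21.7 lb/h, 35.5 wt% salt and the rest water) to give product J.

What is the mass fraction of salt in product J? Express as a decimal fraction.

0.5037

Vapour removed = 0.336×0.501×40.3 = 6.7839 lb/h; concentrate = 33.516 lb/h.
salt reaching the mixer = 20.11 (from concentrate) + 21.7×0.355 = 27.813 lb/h.
Product flow = 33.516 + 21.7 = 55.216 lb/h; salt fraction = 0.5037.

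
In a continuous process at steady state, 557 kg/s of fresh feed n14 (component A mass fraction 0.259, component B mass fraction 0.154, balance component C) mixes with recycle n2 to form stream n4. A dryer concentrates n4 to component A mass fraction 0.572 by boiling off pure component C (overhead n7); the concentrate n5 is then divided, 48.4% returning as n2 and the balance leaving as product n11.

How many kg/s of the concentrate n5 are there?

Overall component A balance (none leaves overhead): component A in fresh feed = component A in product, i.e. 557×0.259 = (1−0.484)·n5·0.572.
n5 = 144.26/(0.572×0.516) = 488.78 kg/s.

488.8 kg/s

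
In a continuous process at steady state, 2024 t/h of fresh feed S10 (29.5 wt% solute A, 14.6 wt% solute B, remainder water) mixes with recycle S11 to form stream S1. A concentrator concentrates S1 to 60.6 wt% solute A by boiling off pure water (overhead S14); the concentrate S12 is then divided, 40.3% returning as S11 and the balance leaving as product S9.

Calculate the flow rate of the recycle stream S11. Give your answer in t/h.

Overall solute A balance (none leaves overhead): solute A in fresh feed = solute A in product, i.e. 2024×0.295 = (1−0.403)·S12·0.606.
S12 = 597.08/(0.606×0.597) = 1650.4 t/h.
Recycle S11 = 0.403×1650.4 = 665.11 t/h.

665.1 t/h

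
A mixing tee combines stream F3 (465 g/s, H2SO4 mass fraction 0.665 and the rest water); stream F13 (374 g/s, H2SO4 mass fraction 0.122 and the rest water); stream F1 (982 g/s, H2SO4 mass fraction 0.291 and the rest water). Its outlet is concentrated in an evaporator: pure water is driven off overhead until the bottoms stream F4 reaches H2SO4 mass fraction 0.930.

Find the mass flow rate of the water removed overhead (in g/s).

1132 g/s

H2SO4 entering = 465×0.665 + 374×0.122 + 982×0.291 = 640.62 g/s.
All H2SO4 reports to F4, so F4 = 640.62/0.930 = 688.83 g/s.
Total feed = 1821 g/s; overhead = 1821 − 688.83 = 1132.2 g/s.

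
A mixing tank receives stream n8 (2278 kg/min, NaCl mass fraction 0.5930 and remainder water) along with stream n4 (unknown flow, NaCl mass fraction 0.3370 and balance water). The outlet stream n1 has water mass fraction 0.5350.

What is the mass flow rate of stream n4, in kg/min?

Let n4 be the unknown flow. Total out = 2278 + n4.
water balance: 927.15 + 0.663·n4 = 0.535·(2278 + n4)
(0.663 − 0.535)·n4 = 0.535×2278 − 927.15 = 291.58
n4 = 291.58 / 0.128 = 2278 kg/min

2278 kg/min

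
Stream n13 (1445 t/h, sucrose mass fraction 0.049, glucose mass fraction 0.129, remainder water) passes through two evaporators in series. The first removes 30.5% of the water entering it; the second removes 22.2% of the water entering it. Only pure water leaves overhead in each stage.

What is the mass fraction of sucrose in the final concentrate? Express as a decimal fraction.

water in feed = 1445×0.822 = 1187.8 t/h.
After stage 1: water left = (1−0.305)×1187.8 = 825.51; stream total = 1082.7 t/h.
After stage 2: water left = (1−0.222)×825.51 = 642.25; final concentrate = 899.46 t/h.
sucrose fraction = 70.805/899.46 = 0.079.

0.079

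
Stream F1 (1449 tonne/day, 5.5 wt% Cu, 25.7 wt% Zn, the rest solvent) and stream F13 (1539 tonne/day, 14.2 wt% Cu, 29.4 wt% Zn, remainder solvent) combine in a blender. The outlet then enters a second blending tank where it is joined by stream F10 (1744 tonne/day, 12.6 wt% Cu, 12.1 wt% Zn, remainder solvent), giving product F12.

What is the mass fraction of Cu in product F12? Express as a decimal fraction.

0.1095

Overall, product flow = 4732 tonne/day.
Cu in = 1449×0.055 + 1539×0.142 + 1744×0.126 = 517.98 tonne/day.
Cu fraction in F12 = 0.1095.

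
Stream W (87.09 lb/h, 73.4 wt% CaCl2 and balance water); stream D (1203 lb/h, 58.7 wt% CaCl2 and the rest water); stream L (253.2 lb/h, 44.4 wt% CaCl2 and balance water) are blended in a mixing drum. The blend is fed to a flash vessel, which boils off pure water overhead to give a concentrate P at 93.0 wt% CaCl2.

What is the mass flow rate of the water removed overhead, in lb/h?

594.4 lb/h

CaCl2 entering = 87.09×0.734 + 1203×0.587 + 253.2×0.444 = 882.51 lb/h.
All CaCl2 reports to P, so P = 882.51/0.930 = 948.93 lb/h.
Total feed = 1543.3 lb/h; overhead = 1543.3 − 948.93 = 594.36 lb/h.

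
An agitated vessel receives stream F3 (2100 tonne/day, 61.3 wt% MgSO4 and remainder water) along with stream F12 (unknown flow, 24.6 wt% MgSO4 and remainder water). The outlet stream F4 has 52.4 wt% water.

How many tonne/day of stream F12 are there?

Let F12 be the unknown flow. Total out = 2100 + F12.
water balance: 812.7 + 0.754·F12 = 0.524·(2100 + F12)
(0.754 − 0.524)·F12 = 0.524×2100 − 812.7 = 287.7
F12 = 287.7 / 0.230 = 1250.9 tonne/day

1251 tonne/day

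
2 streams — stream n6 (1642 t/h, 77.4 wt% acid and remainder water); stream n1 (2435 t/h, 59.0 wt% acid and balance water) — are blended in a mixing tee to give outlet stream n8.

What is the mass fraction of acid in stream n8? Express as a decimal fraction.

0.664

Total flow out = 1642 + 2435 = 4077 t/h.
acid in = 1642×0.774 + 2435×0.590 = 2707.6 t/h.
acid mass fraction in n8 = 2707.6/4077 = 0.664.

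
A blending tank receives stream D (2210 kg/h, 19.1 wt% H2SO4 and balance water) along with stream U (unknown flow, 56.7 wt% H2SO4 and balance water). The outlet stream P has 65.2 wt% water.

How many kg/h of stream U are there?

Let U be the unknown flow. Total out = 2210 + U.
water balance: 1787.9 + 0.433·U = 0.652·(2210 + U)
(0.433 − 0.652)·U = 0.652×2210 − 1787.9 = -346.97
U = -346.97 / -0.219 = 1584.3 kg/h

1584 kg/h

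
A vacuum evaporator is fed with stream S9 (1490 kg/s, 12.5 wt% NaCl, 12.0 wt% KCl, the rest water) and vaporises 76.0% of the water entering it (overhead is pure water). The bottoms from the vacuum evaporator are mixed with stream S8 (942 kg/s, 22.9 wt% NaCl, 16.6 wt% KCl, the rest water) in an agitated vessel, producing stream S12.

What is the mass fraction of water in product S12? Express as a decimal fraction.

0.5326

Vapour removed = 0.760×0.755×1490 = 854.96 kg/s; concentrate = 635.04 kg/s.
water reaching the mixer = 269.99 (from concentrate) + 942×0.605 = 839.9 kg/s.
Product flow = 635.04 + 942 = 1577 kg/s; water fraction = 0.5326.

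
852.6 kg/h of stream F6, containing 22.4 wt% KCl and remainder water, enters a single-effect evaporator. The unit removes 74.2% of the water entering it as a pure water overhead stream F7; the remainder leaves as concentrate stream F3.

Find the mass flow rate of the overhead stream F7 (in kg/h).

490.9 kg/h

water entering = 852.6×0.776 = 661.62 kg/h; overhead removed = 0.742×661.62 = 490.92 kg/h.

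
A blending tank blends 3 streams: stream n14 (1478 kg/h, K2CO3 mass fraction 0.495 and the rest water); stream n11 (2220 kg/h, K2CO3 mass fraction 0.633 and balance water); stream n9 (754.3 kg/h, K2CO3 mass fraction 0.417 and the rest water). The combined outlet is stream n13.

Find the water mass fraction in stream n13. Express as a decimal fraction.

Total flow out = 1478 + 2220 + 754.3 = 4452.3 kg/h.
water in = 1478×0.505 + 2220×0.367 + 754.3×0.583 = 2000.9 kg/h.
water mass fraction in n13 = 2000.9/4452.3 = 0.449.

0.449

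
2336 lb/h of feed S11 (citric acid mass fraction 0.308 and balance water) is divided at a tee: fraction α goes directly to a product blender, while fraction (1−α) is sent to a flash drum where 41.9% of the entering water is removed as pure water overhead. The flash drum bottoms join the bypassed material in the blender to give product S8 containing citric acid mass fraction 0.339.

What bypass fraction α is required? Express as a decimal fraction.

All 2336×0.308 = 719.49 lb/h of citric acid reaches S8, so S8 = 719.49/0.339 = 2122.4 lb/h and vapour = 213.62 lb/h.
The evaporator receives (1−α)·2336 of feed at 0.692 water and removes 0.419 of that water:
0.419×0.692×(1−α)×2336 = 213.62
(1−α) = 213.62/677.32 = 0.3154;  α = 0.6846.

0.685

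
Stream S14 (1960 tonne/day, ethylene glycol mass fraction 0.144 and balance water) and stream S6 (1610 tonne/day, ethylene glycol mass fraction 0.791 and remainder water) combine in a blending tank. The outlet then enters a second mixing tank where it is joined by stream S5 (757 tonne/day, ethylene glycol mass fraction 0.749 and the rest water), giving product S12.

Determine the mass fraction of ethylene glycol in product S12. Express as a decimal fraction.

Overall, product flow = 4327 tonne/day.
ethylene glycol in = 1960×0.144 + 1610×0.791 + 757×0.749 = 2122.7 tonne/day.
ethylene glycol fraction in S12 = 0.491.

0.491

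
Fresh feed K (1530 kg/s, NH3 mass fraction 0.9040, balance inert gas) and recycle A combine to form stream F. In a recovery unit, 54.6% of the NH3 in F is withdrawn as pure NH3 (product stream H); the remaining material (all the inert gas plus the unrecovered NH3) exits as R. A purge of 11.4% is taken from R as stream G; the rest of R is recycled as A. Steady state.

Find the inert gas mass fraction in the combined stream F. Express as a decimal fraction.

inert gas enters only via K and leaves only via the purge: 1530×0.096 = 0.114×(inert gas in R), and the recovery unit passes all inert gas, so inert gas in F = inert gas in R = 1288.4 kg/s.
NH3 in F: m_A = 1530×0.904 + (1−0.114)·(1−0.546)·m_A, so m_A = 1383.1/0.5978 = 2313.9 kg/s.
F = 2313.9 + 1288.4 = 3602.3 kg/s.
inert gas fraction in F = 1288.4/3602.3 = 0.3577.

0.3577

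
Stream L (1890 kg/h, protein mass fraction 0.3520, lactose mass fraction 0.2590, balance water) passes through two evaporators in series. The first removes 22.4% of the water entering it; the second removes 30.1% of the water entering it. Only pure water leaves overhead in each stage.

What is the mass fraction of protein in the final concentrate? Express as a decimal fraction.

water in feed = 1890×0.389 = 735.21 kg/h.
After stage 1: water left = (1−0.224)×735.21 = 570.52; stream total = 1725.3 kg/h.
After stage 2: water left = (1−0.301)×570.52 = 398.8; final concentrate = 1553.6 kg/h.
protein fraction = 665.28/1553.6 = 0.4282.

0.4282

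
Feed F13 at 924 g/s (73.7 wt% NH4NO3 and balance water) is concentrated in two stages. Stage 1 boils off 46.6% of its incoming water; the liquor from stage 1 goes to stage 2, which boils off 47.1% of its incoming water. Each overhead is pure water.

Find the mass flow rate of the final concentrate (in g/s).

749.6 g/s

water in feed = 924×0.263 = 243.01 g/s.
After stage 1: water left = (1−0.466)×243.01 = 129.77; stream total = 810.76 g/s.
After stage 2: water left = (1−0.471)×129.77 = 68.647; final concentrate = 749.64 g/s.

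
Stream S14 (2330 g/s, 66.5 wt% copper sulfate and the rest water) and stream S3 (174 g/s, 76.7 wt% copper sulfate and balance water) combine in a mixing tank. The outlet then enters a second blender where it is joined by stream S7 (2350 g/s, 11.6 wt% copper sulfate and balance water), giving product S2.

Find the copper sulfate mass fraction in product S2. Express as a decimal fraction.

0.4029

Overall, product flow = 4854 g/s.
copper sulfate in = 2330×0.665 + 174×0.767 + 2350×0.116 = 1955.5 g/s.
copper sulfate fraction in S2 = 0.4029.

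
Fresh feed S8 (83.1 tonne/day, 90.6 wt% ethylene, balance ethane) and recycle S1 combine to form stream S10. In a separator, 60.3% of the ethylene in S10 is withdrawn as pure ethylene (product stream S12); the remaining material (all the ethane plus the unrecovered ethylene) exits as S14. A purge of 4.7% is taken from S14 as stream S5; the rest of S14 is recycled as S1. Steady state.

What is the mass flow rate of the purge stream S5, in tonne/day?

ethane enters only via S8 and leaves only via the purge: 83.1×0.094 = 0.047×(ethane in S14), and the separator passes all ethane, so ethane in S10 = ethane in S14 = 166.2 tonne/day.
ethylene in S10: m_A = 83.1×0.906 + (1−0.047)·(1−0.603)·m_A, so m_A = 75.289/0.6217 = 121.11 tonne/day.
S14 = (1−0.603)×121.11 + 166.2 = 214.28 tonne/day.
Purge S5 = 0.047×214.28 = 10.071 tonne/day.

10.07 tonne/day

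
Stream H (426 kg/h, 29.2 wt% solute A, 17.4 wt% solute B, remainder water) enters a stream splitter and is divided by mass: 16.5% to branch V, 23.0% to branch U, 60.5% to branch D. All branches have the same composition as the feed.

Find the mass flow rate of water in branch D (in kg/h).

Branch D total = 0.605×426 = 257.73 kg/h.
water in D = 0.534×257.73 = 137.63 kg/h.

137.6 kg/h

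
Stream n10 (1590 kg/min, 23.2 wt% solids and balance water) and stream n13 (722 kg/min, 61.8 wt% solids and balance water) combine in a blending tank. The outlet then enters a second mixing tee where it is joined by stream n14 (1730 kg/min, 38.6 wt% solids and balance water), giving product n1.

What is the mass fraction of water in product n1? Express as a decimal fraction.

Overall, product flow = 4042 kg/min.
water in = 1590×0.768 + 722×0.382 + 1730×0.614 = 2559.1 kg/min.
water fraction in n1 = 0.633.

0.633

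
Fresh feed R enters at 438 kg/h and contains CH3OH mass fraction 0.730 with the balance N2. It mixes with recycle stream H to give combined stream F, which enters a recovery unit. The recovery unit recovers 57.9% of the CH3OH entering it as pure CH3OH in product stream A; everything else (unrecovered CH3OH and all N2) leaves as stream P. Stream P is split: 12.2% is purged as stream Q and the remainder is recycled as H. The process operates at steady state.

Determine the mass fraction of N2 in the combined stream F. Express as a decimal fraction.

0.656

N2 enters only via R and leaves only via the purge: 438×0.270 = 0.122×(N2 in P), and the recovery unit passes all N2, so N2 in F = N2 in P = 969.34 kg/h.
CH3OH in F: m_A = 438×0.730 + (1−0.122)·(1−0.579)·m_A, so m_A = 319.74/0.6304 = 507.23 kg/h.
F = 507.23 + 969.34 = 1476.6 kg/h.
N2 fraction in F = 969.34/1476.6 = 0.656.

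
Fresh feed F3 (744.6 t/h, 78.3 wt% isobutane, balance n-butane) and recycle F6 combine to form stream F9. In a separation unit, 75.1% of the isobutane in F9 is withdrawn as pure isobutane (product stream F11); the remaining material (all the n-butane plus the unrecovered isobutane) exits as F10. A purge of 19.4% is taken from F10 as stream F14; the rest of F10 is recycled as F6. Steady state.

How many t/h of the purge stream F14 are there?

196.8 t/h

n-butane enters only via F3 and leaves only via the purge: 744.6×0.217 = 0.194×(n-butane in F10), and the separation unit passes all n-butane, so n-butane in F9 = n-butane in F10 = 832.88 t/h.
isobutane in F9: m_A = 744.6×0.783 + (1−0.194)·(1−0.751)·m_A, so m_A = 583.02/0.7993 = 729.41 t/h.
F10 = (1−0.751)×729.41 + 832.88 = 1014.5 t/h.
Purge F14 = 0.194×1014.5 = 196.81 t/h.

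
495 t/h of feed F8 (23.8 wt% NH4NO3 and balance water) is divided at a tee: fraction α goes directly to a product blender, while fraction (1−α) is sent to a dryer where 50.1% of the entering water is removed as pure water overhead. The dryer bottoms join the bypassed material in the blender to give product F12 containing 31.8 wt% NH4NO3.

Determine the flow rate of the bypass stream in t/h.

168.8 t/h

All 495×0.238 = 117.81 t/h of NH4NO3 reaches F12, so F12 = 117.81/0.318 = 370.47 t/h and vapour = 124.53 t/h.
The evaporator receives (1−α)·495 of feed at 0.762 water and removes 0.501 of that water:
0.501×0.762×(1−α)×495 = 124.53
(1−α) = 124.53/188.97 = 0.6590;  α = 0.3410.
Bypass flow = 0.3410×495 = 168.81 t/h.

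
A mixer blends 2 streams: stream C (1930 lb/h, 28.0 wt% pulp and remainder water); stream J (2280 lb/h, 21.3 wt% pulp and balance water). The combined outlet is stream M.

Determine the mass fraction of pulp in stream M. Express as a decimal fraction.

0.2437

Total flow out = 1930 + 2280 = 4210 lb/h.
pulp in = 1930×0.280 + 2280×0.213 = 1026 lb/h.
pulp mass fraction in M = 1026/4210 = 0.2437.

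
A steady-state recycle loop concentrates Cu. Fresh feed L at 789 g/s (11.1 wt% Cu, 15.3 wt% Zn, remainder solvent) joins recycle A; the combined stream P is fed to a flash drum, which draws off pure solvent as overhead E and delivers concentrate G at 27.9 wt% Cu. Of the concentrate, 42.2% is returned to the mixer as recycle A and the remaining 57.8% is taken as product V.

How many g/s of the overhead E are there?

Overall Cu balance (none leaves overhead): Cu in fresh feed = Cu in product, i.e. 789×0.111 = (1−0.422)·G·0.279.
G = 87.579/(0.279×0.578) = 543.09 g/s.
Recycle A = 0.422×543.09 = 229.18 g/s.
Combined feed P = 789 + 229.18 = 1018.2 g/s.
Overhead E = P − G = 1018.2 − 543.09 = 475.1 g/s.

475.1 g/s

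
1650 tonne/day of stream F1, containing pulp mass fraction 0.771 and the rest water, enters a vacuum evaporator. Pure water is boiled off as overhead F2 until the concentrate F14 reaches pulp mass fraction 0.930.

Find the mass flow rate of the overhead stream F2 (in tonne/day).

pulp is conserved: 1650×0.771 = 1272.2 tonne/day all reports to the concentrate.
Concentrate = 1272.2/(target fraction) = 1367.9 tonne/day.
Overhead = 1650 − 1367.9 = 282.1 tonne/day.

282.1 tonne/day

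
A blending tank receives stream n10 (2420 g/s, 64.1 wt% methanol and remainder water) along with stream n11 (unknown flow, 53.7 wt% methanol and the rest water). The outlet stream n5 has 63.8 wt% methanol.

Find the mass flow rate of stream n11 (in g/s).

Let n11 be the unknown flow. Total out = 2420 + n11.
methanol balance: 1551.2 + 0.537·n11 = 0.638·(2420 + n11)
(0.537 − 0.638)·n11 = 0.638×2420 − 1551.2 = -7.26
n11 = -7.26 / -0.101 = 71.881 g/s

71.88 g/s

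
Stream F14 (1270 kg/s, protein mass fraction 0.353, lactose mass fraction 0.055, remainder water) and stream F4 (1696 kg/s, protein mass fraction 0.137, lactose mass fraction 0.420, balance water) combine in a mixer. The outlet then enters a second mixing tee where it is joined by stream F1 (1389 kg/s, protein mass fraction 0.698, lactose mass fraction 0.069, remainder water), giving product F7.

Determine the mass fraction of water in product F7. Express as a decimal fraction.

Overall, product flow = 4355 kg/s.
water in = 1270×0.592 + 1696×0.443 + 1389×0.233 = 1826.8 kg/s.
water fraction in F7 = 0.419.

0.419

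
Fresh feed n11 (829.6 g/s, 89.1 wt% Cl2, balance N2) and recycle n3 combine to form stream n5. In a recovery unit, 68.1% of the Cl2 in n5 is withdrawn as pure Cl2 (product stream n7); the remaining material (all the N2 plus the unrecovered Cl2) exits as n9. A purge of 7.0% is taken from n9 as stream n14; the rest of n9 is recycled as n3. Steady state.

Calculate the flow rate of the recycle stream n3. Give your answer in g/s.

1513 g/s

N2 enters only via n11 and leaves only via the purge: 829.6×0.109 = 0.070×(N2 in n9), and the recovery unit passes all N2, so N2 in n5 = N2 in n9 = 1291.8 g/s.
Cl2 in n5: m_A = 829.6×0.891 + (1−0.070)·(1−0.681)·m_A, so m_A = 739.17/0.7033 = 1051 g/s.
n9 = (1−0.681)×1051 + 1291.8 = 1627.1 g/s.
Recycle n3 = (1−0.070)×1627.1 = 1513.2 g/s.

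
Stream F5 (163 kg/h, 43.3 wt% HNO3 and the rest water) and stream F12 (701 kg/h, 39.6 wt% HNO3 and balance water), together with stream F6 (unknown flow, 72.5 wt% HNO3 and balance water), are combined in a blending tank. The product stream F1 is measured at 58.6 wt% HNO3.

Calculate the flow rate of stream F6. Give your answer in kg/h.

1138 kg/h

Let F6 be the unknown flow. Total out = 864 + F6.
HNO3 balance: 348.18 + 0.725·F6 = 0.586·(864 + F6)
(0.725 − 0.586)·F6 = 0.586×864 − 348.18 = 158.13
F6 = 158.13 / 0.139 = 1137.6 kg/h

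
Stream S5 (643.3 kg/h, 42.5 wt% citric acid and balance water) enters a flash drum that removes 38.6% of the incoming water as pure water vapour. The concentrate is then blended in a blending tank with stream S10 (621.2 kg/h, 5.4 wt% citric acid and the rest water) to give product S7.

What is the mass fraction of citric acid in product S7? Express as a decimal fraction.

Vapour removed = 0.386×0.575×643.3 = 142.78 kg/h; concentrate = 500.52 kg/h.
citric acid reaching the mixer = 273.4 (from concentrate) + 621.2×0.054 = 306.95 kg/h.
Product flow = 500.52 + 621.2 = 1121.7 kg/h; citric acid fraction = 0.274.

0.274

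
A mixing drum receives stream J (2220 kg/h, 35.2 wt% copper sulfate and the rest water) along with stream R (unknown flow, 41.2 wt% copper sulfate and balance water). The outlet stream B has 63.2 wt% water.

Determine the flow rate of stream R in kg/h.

Let R be the unknown flow. Total out = 2220 + R.
water balance: 1438.6 + 0.588·R = 0.632·(2220 + R)
(0.588 − 0.632)·R = 0.632×2220 − 1438.6 = -35.52
R = -35.52 / -0.044 = 807.27 kg/h

807.3 kg/h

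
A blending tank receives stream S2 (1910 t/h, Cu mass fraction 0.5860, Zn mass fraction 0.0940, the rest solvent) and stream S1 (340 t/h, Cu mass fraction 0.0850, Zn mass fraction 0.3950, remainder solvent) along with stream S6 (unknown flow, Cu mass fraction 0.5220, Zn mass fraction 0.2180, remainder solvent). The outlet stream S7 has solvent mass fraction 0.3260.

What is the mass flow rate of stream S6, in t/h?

825.8 t/h

Let S6 be the unknown flow. Total out = 2250 + S6.
solvent balance: 788 + 0.260·S6 = 0.326·(2250 + S6)
(0.260 − 0.326)·S6 = 0.326×2250 − 788 = -54.5
S6 = -54.5 / -0.066 = 825.76 t/h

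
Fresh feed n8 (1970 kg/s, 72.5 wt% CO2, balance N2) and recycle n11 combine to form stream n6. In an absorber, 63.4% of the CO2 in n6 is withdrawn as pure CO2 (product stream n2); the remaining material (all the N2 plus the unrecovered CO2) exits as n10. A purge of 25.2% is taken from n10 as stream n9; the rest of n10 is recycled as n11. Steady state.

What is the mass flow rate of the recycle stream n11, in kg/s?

2146 kg/s

N2 enters only via n8 and leaves only via the purge: 1970×0.275 = 0.252×(N2 in n10), and the absorber passes all N2, so N2 in n6 = N2 in n10 = 2149.8 kg/s.
CO2 in n6: m_A = 1970×0.725 + (1−0.252)·(1−0.634)·m_A, so m_A = 1428.2/0.7262 = 1966.7 kg/s.
n10 = (1−0.634)×1966.7 + 2149.8 = 2869.6 kg/s.
Recycle n11 = (1−0.252)×2869.6 = 2146.5 kg/s.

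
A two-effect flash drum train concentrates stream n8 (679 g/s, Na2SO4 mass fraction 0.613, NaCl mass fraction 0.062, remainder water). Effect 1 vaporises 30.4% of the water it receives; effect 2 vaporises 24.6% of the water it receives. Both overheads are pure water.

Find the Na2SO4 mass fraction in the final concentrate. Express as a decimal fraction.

0.725

water in feed = 679×0.325 = 220.68 g/s.
After stage 1: water left = (1−0.304)×220.68 = 153.59; stream total = 611.91 g/s.
After stage 2: water left = (1−0.246)×153.59 = 115.81; final concentrate = 574.13 g/s.
Na2SO4 fraction = 416.23/574.13 = 0.725.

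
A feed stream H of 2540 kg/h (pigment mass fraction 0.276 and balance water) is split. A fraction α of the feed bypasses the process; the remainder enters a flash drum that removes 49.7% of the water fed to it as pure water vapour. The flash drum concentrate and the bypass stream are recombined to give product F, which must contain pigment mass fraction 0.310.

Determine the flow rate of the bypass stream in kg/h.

All 2540×0.276 = 701.04 kg/h of pigment reaches F, so F = 701.04/0.310 = 2261.4 kg/h and vapour = 278.58 kg/h.
The evaporator receives (1−α)·2540 of feed at 0.724 water and removes 0.497 of that water:
0.497×0.724×(1−α)×2540 = 278.58
(1−α) = 278.58/913.96 = 0.3048;  α = 0.6952.
Bypass flow = 0.6952×2540 = 1765.8 kg/h.

1766 kg/h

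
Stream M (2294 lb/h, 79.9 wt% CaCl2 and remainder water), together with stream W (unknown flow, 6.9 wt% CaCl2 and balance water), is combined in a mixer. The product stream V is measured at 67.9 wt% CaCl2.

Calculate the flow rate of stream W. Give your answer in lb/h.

Let W be the unknown flow. Total out = 2294 + W.
CaCl2 balance: 1832.9 + 0.069·W = 0.679·(2294 + W)
(0.069 − 0.679)·W = 0.679×2294 − 1832.9 = -275.28
W = -275.28 / -0.610 = 451.28 lb/h

451.3 lb/h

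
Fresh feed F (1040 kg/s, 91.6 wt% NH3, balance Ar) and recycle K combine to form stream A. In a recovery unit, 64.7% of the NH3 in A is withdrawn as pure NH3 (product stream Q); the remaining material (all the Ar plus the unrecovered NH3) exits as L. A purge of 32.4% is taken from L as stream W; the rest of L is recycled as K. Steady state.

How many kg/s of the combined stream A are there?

Ar enters only via F and leaves only via the purge: 1040×0.084 = 0.324×(Ar in L), and the recovery unit passes all Ar, so Ar in A = Ar in L = 269.63 kg/s.
NH3 in A: m_A = 1040×0.916 + (1−0.324)·(1−0.647)·m_A, so m_A = 952.64/0.7614 = 1251.2 kg/s.
A = 1251.2 + 269.63 = 1520.8 kg/s.

1521 kg/s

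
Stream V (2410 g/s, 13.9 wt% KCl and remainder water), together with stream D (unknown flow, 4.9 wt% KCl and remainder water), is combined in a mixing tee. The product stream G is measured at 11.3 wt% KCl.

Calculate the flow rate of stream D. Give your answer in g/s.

979.1 g/s

Let D be the unknown flow. Total out = 2410 + D.
KCl balance: 334.99 + 0.049·D = 0.113·(2410 + D)
(0.049 − 0.113)·D = 0.113×2410 − 334.99 = -62.66
D = -62.66 / -0.064 = 979.06 g/s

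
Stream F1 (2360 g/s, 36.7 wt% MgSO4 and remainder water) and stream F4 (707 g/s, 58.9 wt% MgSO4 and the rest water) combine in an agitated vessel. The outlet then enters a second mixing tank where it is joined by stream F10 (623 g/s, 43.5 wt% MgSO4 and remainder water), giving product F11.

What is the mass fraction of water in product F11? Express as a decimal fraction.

0.579

Overall, product flow = 3690 g/s.
water in = 2360×0.633 + 707×0.411 + 623×0.565 = 2136.5 g/s.
water fraction in F11 = 0.579.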